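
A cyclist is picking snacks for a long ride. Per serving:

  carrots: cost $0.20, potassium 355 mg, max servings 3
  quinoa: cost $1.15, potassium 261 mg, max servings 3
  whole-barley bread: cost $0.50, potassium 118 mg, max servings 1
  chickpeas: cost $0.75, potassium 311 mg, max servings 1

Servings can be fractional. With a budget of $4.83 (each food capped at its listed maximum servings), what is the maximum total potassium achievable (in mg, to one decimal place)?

2170.3 mg

Potassium per dollar: carrots 1775, chickpeas 414.7, whole-barley bread 236, quinoa 227.
Take 3 servings of carrots: spends $0.60, +1065.0 mg potassium (running total 1065.0 mg).
Take 1 serving of chickpeas: spends $0.75, +311.0 mg potassium (running total 1376.0 mg).
Take 1 serving of whole-barley bread: spends $0.50, +118.0 mg potassium (running total 1494.0 mg).
Take 2.591 servings of quinoa: spends $2.98, +676.3 mg potassium (running total 2170.3 mg).
Greedy by best ratio exhausts the cost allowance optimally: 2170.3 mg.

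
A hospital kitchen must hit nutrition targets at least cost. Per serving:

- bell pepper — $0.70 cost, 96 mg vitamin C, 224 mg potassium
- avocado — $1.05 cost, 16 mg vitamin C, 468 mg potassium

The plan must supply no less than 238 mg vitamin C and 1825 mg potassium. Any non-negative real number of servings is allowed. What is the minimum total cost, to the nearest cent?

bell pepper only: max(238/96, 1825/224) = 8.147 servings → $5.70.
avocado only: max(238/16, 1825/468) = 14.88 servings → $15.62.
bell pepper + avocado with both tight: 1.988 servings and 2.948 servings → $4.49.
Cheapest feasible corner: $4.49.

$4.49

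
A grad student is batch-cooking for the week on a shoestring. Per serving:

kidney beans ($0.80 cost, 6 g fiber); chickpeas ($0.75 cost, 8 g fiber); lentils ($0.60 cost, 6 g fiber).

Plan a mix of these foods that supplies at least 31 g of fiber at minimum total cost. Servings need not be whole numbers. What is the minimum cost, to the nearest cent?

Cost per g of fiber: chickpeas $0.0938, lentils $0.1000, kidney beans $0.1333.
With no serving limits, use only chickpeas: 31 g / 8 g = 3.875 servings × $0.75 = $2.91.

$2.91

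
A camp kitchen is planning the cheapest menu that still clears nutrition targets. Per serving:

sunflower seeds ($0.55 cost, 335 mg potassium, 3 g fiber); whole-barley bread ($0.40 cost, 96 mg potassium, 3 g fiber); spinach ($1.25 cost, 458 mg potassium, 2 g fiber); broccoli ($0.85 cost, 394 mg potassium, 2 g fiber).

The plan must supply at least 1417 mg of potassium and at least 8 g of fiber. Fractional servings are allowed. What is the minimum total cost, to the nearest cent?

$2.33

Minimising a linear cost over {potassium ≥ 1417, fiber ≥ 8, servings ≥ 0} — the optimum is at a vertex, using one or two foods.
sunflower seeds only: max(1417/335, 8/3) = 4.23 servings → $2.33.
whole-barley bread only: max(1417/96, 8/3) = 14.76 servings → $5.90.
spinach only: max(1417/458, 8/2) = 4 servings → $5.00.
broccoli only: max(1417/394, 8/2) = 4 servings → $3.40.
sunflower seeds + whole-barley bread: intersection lies outside the first quadrant.
sunflower seeds + spinach with both tight: 1.179 servings and 2.232 servings → $3.44.
sunflower seeds + broccoli with both tight: 0.6211 servings and 3.068 servings → $2.95.
whole-barley bread + spinach with both tight: 0.7022 servings and 2.947 servings → $3.96.
whole-barley bread + broccoli with both tight: 0.3212 servings and 3.518 servings → $3.12.
spinach + broccoli: intersection lies outside the first quadrant.
The minimum over all feasible corners is $2.33.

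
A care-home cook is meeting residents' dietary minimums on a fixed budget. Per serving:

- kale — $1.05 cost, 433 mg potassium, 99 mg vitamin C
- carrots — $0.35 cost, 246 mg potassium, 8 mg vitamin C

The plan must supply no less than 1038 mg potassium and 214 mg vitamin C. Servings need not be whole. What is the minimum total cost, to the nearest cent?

kale only: max(1038/433, 214/99) = 2.397 servings → $2.52.
carrots only: max(1038/246, 214/8) = 26.75 servings → $9.36.
kale + carrots with both tight: 2.123 servings and 0.4835 servings → $2.40.
So the least-cost plan costs $2.40.

$2.40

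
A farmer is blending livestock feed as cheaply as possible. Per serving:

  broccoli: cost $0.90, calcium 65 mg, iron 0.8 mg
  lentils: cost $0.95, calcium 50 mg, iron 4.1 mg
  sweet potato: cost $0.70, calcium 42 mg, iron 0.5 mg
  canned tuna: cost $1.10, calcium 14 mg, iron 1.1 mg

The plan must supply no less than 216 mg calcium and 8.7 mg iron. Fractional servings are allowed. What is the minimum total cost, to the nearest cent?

broccoli only: max(216/65, 8.7/0.8) = 10.88 servings → $9.79.
lentils only: max(216/50, 8.7/4.1) = 4.32 servings → $4.10.
sweet potato only: max(216/42, 8.7/0.5) = 17.4 servings → $12.18.
canned tuna only: max(216/14, 8.7/1.1) = 15.43 servings → $16.97.
broccoli + lentils with both tight: 1.989 servings and 1.734 servings → $3.44.
broccoli + sweet potato: intersection lies outside the first quadrant.
broccoli + canned tuna with both tight: 1.92 servings and 6.512 servings → $8.89.
lentils + sweet potato with both tight: 1.749 servings and 3.061 servings → $3.80.
lentils + canned tuna with both targets exact would need a negative amount; discard.
sweet potato + canned tuna with both tight: 2.954 servings and 6.566 servings → $9.29.
So the least-cost plan costs $3.44.

$3.44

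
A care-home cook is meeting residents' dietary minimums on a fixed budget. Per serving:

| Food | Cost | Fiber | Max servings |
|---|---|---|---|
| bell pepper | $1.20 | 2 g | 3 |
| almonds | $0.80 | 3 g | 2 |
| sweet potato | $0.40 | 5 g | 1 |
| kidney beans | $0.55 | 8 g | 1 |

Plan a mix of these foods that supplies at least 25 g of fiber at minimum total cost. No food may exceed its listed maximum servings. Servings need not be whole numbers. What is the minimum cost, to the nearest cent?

$6.15

Cost per g of fiber: kidney beans $0.0688, sweet potato $0.0800, almonds $0.2667, bell pepper $0.6000.
Take 1 serving of kidney beans: +8.0 g fiber for $0.55 (total $0.55, still need 17.0 g).
Take 1 serving of sweet potato: +5.0 g fiber for $0.40 (total $0.95, still need 12.0 g).
Take 2 servings of almonds: +6.0 g fiber for $1.60 (total $2.55, still need 6.0 g).
Take 3 servings of bell pepper: +6.0 g fiber for $3.60 (total $6.15, still need 0.0 g).
Greedy by cheapest-per-g is optimal for a single linear constraint, so the minimum cost is $6.15.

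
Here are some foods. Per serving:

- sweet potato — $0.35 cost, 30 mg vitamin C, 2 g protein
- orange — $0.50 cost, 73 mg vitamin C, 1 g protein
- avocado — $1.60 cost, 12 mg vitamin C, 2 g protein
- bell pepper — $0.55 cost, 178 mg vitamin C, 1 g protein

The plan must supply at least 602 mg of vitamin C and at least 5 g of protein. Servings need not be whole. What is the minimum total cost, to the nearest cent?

$2.09

At the optimum either one food covers both requirements or two foods hit both targets exactly; no other combination can be cheaper.
sweet potato only: max(602/30, 5/2) = 20.07 servings → $7.02.
orange only: max(602/73, 5/1) = 8.247 servings → $4.12.
avocado only: max(602/12, 5/2) = 50.17 servings → $80.27.
bell pepper only: max(602/178, 5/1) = 5 servings → $2.75.
sweet potato + orange: the both-tight solution has a negative serving — not a feasible corner.
sweet potato + avocado with both targets exact would need a negative amount; discard.
sweet potato + bell pepper with both tight: 0.8834 servings and 3.233 servings → $2.09.
orange + avocado: intersection lies outside the first quadrant.
orange + bell pepper with both tight: 2.743 servings and 2.257 servings → $2.61.
avocado + bell pepper with both tight: 0.8372 servings and 3.326 servings → $3.17.
The minimum over all feasible corners is $2.09.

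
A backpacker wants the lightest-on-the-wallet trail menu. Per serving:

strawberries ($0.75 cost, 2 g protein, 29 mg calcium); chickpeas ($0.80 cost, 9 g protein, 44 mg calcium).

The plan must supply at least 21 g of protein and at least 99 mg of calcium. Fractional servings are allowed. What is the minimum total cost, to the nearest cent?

A basic optimal solution has at most two foods positive. Try each food alone and each pair with both targets met exactly.
strawberries only: max(21/2, 99/29) = 10.5 servings → $7.88.
chickpeas only: max(21/9, 99/44) = 2.333 servings → $1.87.
strawberries + chickpeas with both targets exact would need a negative amount; discard.
The minimum over all feasible corners is $1.87.

$1.87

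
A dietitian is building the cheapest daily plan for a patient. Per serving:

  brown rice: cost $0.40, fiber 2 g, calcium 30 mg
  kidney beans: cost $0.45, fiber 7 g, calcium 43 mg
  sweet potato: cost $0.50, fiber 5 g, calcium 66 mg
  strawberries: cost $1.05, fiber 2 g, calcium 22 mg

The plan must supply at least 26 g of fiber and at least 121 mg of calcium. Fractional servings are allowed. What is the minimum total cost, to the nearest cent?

An LP optimum is at a vertex; with two nutrient constraints at most two foods are used. Check each candidate.
brown rice only: max(26/2, 121/30) = 13 servings → $5.20.
kidney beans only: max(26/7, 121/43) = 3.714 servings → $1.67.
sweet potato only: max(26/5, 121/66) = 5.2 servings → $2.60.
strawberries only: max(26/2, 121/22) = 13 servings → $13.65.
brown rice + kidney beans: intersection lies outside the first quadrant.
brown rice + sweet potato: intersection lies outside the first quadrant.
brown rice + strawberries: the both-tight solution has a negative serving — not a feasible corner.
kidney beans + sweet potato: intersection lies outside the first quadrant.
kidney beans + strawberries: the both-tight solution has a negative serving — not a feasible corner.
sweet potato + strawberries: the both-tight solution has a negative serving — not a feasible corner.
So the least-cost plan costs $1.67.

$1.67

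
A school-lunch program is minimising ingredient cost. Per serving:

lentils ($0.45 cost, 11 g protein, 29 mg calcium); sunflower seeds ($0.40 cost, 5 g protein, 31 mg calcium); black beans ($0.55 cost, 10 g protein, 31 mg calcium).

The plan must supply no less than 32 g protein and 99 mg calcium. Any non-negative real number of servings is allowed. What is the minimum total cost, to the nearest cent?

$1.47

For a min-cost LP with two ≥-constraints, a basic feasible solution has at most two positive variables.
lentils only: max(32/11, 99/29) = 3.414 servings → $1.54.
sunflower seeds only: max(32/5, 99/31) = 6.4 servings → $2.56.
black beans only: max(32/10, 99/31) = 3.2 servings → $1.76.
lentils + sunflower seeds with both tight: 2.536 servings and 0.8214 servings → $1.47.
lentils + black beans with both tight: 0.03922 servings and 3.157 servings → $1.75.
sunflower seeds + black beans: the both-tight solution has a negative serving — not a feasible corner.
So the least-cost plan costs $1.47.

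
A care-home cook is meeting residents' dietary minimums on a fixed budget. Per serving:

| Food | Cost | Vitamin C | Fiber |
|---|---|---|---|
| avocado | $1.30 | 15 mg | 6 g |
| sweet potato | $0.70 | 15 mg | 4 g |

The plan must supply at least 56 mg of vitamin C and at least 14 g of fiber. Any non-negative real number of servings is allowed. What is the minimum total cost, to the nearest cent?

An LP optimum is at a vertex; with two nutrient constraints at most two foods are used. Check each candidate.
avocado only: max(56/15, 14/6) = 3.733 servings → $4.85.
sweet potato only: max(56/15, 14/4) = 3.733 servings → $2.61.
avocado + sweet potato: the both-tight solution has a negative serving — not a feasible corner.
So the least-cost plan costs $2.61.

$2.61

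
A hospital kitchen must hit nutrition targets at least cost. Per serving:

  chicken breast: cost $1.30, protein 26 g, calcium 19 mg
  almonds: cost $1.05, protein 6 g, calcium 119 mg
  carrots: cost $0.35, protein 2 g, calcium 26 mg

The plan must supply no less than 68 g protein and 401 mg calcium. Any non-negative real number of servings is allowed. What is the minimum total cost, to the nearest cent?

The cheapest plan sits at a corner of the feasible region — with two constraints it uses at most two foods.
chicken breast only: max(68/26, 401/19) = 21.11 servings → $27.44.
almonds only: max(68/6, 401/119) = 11.33 servings → $11.90.
carrots only: max(68/2, 401/26) = 34 servings → $11.90.
chicken breast + almonds with both tight: 1.908 servings and 3.065 servings → $5.70.
chicken breast + carrots with both tight: 1.514 servings and 14.32 servings → $6.98.
almonds + carrots: the both-tight solution has a negative serving — not a feasible corner.
So the least-cost plan costs $5.70.

$5.70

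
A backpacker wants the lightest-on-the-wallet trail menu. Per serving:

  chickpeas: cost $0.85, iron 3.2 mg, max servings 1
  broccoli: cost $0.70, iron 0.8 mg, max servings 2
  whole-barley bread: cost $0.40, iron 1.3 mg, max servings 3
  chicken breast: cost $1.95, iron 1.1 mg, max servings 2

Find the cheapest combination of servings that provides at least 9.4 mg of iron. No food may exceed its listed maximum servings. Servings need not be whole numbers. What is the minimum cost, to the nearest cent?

Cost per mg of iron: chickpeas $0.2656, whole-barley bread $0.3077, broccoli $0.8750, chicken breast $1.7727.
Take 1 serving of chickpeas: +3.2 mg iron for $0.85 (total $0.85, still need 6.2 mg).
Take 3 servings of whole-barley bread: +3.9 mg iron for $1.20 (total $2.05, still need 2.3 mg).
Take 2 servings of broccoli: +1.6 mg iron for $1.40 (total $3.45, still need 0.7 mg).
Take 0.6364 servings of chicken breast: +0.7 mg iron for $1.24 (total $4.69, still need 0.0 mg).
Greedy by cheapest-per-mg is optimal for a single linear constraint, so the minimum cost is $4.69.

$4.69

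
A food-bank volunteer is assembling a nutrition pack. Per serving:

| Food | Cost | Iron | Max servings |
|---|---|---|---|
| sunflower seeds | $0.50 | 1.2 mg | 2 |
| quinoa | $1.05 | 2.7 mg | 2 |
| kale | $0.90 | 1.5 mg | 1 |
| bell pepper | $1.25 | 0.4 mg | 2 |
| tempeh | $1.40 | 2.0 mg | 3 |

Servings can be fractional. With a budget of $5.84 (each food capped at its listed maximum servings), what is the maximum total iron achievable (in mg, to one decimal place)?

11.9 mg

Iron per dollar: quinoa 2.571, sunflower seeds 2.4, kale 1.667, tempeh 1.429, bell pepper 0.32.
Take 2 servings of quinoa: spends $2.10, +5.4 mg iron (running total 5.4 mg).
Take 2 servings of sunflower seeds: spends $1.00, +2.4 mg iron (running total 7.8 mg).
Take 1 serving of kale: spends $0.90, +1.5 mg iron (running total 9.3 mg).
Take 1.314 servings of tempeh: spends $1.84, +2.6 mg iron (running total 11.9 mg).
Greedy by best ratio exhausts the cost allowance optimally: 11.9 mg.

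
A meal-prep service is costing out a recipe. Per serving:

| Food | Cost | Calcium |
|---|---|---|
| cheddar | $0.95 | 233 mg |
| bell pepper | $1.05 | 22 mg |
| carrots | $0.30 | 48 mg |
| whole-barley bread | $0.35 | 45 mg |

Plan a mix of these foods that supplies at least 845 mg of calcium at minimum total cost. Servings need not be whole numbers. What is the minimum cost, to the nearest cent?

$3.45

Cost per mg of calcium: cheddar $0.0041, carrots $0.0063, whole-barley bread $0.0078, bell pepper $0.0477.
With no serving limits, use only cheddar: 845 mg / 233 mg = 3.627 servings × $0.95 = $3.45.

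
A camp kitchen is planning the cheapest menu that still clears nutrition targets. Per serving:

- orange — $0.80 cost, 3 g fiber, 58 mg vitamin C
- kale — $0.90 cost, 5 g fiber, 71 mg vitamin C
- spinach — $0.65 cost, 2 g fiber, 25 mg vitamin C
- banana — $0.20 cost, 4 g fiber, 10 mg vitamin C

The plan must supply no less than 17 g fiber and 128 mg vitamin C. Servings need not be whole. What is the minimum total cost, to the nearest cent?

$1.80

Compare the cost at each extreme point of the feasible region.
orange only: max(17/3, 128/58) = 5.667 servings → $4.53.
kale only: max(17/5, 128/71) = 3.4 servings → $3.06.
spinach only: max(17/2, 128/25) = 8.5 servings → $5.53.
banana only: max(17/4, 128/10) = 12.8 servings → $2.56.
orange + kale with both targets exact would need a negative amount; discard.
orange + spinach with both targets exact would need a negative amount; discard.
orange + banana with both tight: 1.693 servings and 2.98 servings → $1.95.
kale + spinach with both targets exact would need a negative amount; discard.
kale + banana with both tight: 1.462 servings and 2.423 servings → $1.80.
spinach + banana with both tight: 4.275 servings and 2.112 servings → $3.20.
So the least-cost plan costs $1.80.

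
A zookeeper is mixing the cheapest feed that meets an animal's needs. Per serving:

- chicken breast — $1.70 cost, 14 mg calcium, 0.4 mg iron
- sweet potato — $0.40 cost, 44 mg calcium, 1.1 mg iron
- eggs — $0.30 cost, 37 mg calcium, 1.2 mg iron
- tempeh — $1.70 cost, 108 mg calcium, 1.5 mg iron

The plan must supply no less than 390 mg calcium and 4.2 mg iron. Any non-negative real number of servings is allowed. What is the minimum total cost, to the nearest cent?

$3.16

An LP optimum is at a vertex; with two nutrient constraints at most two foods are used. Check each candidate.
chicken breast only: max(390/14, 4.2/0.4) = 27.86 servings → $47.36.
sweet potato only: max(390/44, 4.2/1.1) = 8.864 servings → $3.55.
eggs only: max(390/37, 4.2/1.2) = 10.54 servings → $3.16.
tempeh only: max(390/108, 4.2/1.5) = 3.611 servings → $6.14.
chicken breast + sweet potato with both targets exact would need a negative amount; discard.
chicken breast + eggs with both targets exact would need a negative amount; discard.
chicken breast + tempeh: intersection lies outside the first quadrant.
sweet potato + eggs with both targets exact would need a negative amount; discard.
sweet potato + tempeh with both targets exact would need a negative amount; discard.
eggs + tempeh: the both-tight solution has a negative serving — not a feasible corner.
The minimum over all feasible corners is $3.16.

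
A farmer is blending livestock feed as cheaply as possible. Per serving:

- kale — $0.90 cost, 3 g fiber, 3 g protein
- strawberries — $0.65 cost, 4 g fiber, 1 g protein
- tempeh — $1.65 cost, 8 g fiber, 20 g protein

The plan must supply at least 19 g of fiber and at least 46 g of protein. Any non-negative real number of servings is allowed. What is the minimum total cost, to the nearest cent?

kale only: max(19/3, 46/3) = 15.33 servings → $13.80.
strawberries only: max(19/4, 46/1) = 46 servings → $29.90.
tempeh only: max(19/8, 46/20) = 2.375 servings → $3.92.
kale + strawberries: intersection lies outside the first quadrant.
kale + tempeh with both tight: 0.3333 servings and 2.25 servings → $4.01.
strawberries + tempeh with both tight: 0.1667 servings and 2.292 servings → $3.89.
Cheapest feasible corner: $3.89.

$3.89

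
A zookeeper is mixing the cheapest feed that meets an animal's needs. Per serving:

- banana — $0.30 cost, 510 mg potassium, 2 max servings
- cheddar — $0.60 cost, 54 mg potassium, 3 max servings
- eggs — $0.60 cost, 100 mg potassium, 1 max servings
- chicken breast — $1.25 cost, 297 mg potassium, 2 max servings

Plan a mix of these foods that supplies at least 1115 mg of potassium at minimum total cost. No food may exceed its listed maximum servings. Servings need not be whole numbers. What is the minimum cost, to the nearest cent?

$1.00

Cost per mg of potassium: banana $0.0006, chicken breast $0.0042, eggs $0.0060, cheddar $0.0111.
Take 2 servings of banana: +1020.0 mg potassium for $0.60 (total $0.60, still need 95.0 mg).
Take 0.3199 servings of chicken breast: +95.0 mg potassium for $0.40 (total $1.00, still need 0.0 mg).
Filling from the cheapest source first is optimal under one linear minimum: $1.00.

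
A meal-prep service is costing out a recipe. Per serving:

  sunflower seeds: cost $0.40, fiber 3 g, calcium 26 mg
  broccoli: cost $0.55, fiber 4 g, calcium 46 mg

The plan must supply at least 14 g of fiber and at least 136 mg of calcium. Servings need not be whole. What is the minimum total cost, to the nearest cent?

$1.89

sunflower seeds only: max(14/3, 136/26) = 5.231 servings → $2.09.
broccoli only: max(14/4, 136/46) = 3.5 servings → $1.93.
sunflower seeds + broccoli with both tight: 2.941 servings and 1.294 servings → $1.89.
Cheapest feasible corner: $1.89.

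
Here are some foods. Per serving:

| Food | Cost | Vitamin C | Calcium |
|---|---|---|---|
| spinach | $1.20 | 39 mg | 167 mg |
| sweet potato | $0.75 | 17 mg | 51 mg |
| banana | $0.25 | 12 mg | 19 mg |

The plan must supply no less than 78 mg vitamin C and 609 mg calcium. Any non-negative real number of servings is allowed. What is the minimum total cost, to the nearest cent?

$4.38

An LP optimum is at a vertex; with two nutrient constraints at most two foods are used. Check each candidate.
spinach only: max(78/39, 609/167) = 3.647 servings → $4.38.
sweet potato only: max(78/17, 609/51) = 11.94 servings → $8.96.
banana only: max(78/12, 609/19) = 32.05 servings → $8.01.
spinach + sweet potato: the both-tight solution has a negative serving — not a feasible corner.
spinach + banana with both targets exact would need a negative amount; discard.
sweet potato + banana: intersection lies outside the first quadrant.
Cheapest feasible corner: $4.38.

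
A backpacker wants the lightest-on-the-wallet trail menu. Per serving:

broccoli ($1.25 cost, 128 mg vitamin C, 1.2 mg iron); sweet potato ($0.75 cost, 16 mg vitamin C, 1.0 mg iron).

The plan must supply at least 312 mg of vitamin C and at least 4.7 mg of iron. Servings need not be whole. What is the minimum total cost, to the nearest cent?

With two linear requirements the optimum uses one or two foods; enumerate the corners.
broccoli only: max(312/128, 4.7/1.2) = 3.917 servings → $4.90.
sweet potato only: max(312/16, 4.7/1.0) = 19.5 servings → $14.62.
broccoli + sweet potato with both tight: 2.176 servings and 2.088 servings → $4.29.
The minimum over all feasible corners is $4.29.

$4.29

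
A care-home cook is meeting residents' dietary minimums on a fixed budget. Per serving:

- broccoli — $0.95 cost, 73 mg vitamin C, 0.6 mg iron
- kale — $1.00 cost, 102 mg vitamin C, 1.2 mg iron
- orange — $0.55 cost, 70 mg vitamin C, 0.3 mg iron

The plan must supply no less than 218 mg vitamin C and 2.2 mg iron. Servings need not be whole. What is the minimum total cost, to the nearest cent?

$2.04

broccoli only: max(218/73, 2.2/0.6) = 3.667 servings → $3.48.
kale only: max(218/102, 2.2/1.2) = 2.137 servings → $2.14.
orange only: max(218/70, 2.2/0.3) = 7.333 servings → $4.03.
broccoli + kale with both tight: 1.409 servings and 1.129 servings → $2.47.
broccoli + orange with both targets exact would need a negative amount; discard.
kale + orange with both tight: 1.659 servings and 0.6966 servings → $2.04.
Cheapest feasible corner: $2.04.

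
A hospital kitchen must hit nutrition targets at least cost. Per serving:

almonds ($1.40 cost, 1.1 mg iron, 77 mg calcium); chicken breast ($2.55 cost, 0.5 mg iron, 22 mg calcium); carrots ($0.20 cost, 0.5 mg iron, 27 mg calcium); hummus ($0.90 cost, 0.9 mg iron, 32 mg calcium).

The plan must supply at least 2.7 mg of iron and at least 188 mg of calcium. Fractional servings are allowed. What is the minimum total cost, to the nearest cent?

Minimising a linear cost over {iron ≥ 2.7, calcium ≥ 188, servings ≥ 0} — the optimum is at a vertex, using one or two foods.
almonds only: max(2.7/1.1, 188/77) = 2.455 servings → $3.44.
chicken breast only: max(2.7/0.5, 188/22) = 8.545 servings → $21.79.
carrots only: max(2.7/0.5, 188/27) = 6.963 servings → $1.39.
hummus only: max(2.7/0.9, 188/32) = 5.875 servings → $5.29.
almonds + chicken breast with both tight: 2.42 servings and 0.07692 servings → $3.58.
almonds + carrots with both tight: 2.398 servings and 0.125 servings → $3.38.
almonds + hummus with both tight: 2.428 servings and 0.03226 servings → $3.43.
chicken breast + carrots: the both-tight solution has a negative serving — not a feasible corner.
chicken breast + hummus: intersection lies outside the first quadrant.
carrots + hummus: the both-tight solution has a negative serving — not a feasible corner.
The minimum over all feasible corners is $1.39.

$1.39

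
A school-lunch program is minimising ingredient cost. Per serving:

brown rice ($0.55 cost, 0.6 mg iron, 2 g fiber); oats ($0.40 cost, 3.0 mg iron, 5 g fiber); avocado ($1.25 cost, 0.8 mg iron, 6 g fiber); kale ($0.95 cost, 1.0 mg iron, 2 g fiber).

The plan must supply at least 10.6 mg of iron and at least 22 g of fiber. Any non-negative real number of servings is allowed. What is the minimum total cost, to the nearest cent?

$1.76

An LP optimum is at a vertex; with two nutrient constraints at most two foods are used. Check each candidate.
brown rice only: max(10.6/0.6, 22/2) = 17.67 servings → $9.72.
oats only: max(10.6/3.0, 22/5) = 4.4 servings → $1.76.
avocado only: max(10.6/0.8, 22/6) = 13.25 servings → $16.56.
kale only: max(10.6/1.0, 22/2) = 11 servings → $10.45.
brown rice + oats with both tight: 4.333 servings and 2.667 servings → $3.45.
brown rice + avocado: the both-tight solution has a negative serving — not a feasible corner.
brown rice + kale with both tight: 1 serving and 10 servings → $10.05.
oats + avocado with both tight: 3.286 servings and 0.9286 servings → $2.48.
oats + kale: intersection lies outside the first quadrant.
avocado + kale with both tight: 0.1818 servings and 10.45 servings → $10.16.
Cheapest feasible corner: $1.76.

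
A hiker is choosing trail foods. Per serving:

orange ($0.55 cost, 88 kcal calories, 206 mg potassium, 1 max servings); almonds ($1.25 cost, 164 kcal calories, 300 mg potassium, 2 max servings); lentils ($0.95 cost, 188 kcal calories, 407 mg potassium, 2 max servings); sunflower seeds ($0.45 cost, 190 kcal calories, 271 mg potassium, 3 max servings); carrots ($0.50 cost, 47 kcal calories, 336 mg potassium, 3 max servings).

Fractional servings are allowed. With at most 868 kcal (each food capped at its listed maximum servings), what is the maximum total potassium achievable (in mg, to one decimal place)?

Potassium per kcal: carrots 7.149, orange 2.341, lentils 2.165, almonds 1.829, sunflower seeds 1.426.
Take 3 servings of carrots: uses 141 kcal, +1008.0 mg potassium (running total 1008.0 mg).
Take 1 serving of orange: uses 88 kcal, +206.0 mg potassium (running total 1214.0 mg).
Take 2 servings of lentils: uses 376 kcal, +814.0 mg potassium (running total 2028.0 mg).
Take 1.604 servings of almonds: uses 263 kcal, +481.1 mg potassium (running total 2509.1 mg).
Greedy by best ratio exhausts the calories allowance optimally: 2509.1 mg.

2509.1 mg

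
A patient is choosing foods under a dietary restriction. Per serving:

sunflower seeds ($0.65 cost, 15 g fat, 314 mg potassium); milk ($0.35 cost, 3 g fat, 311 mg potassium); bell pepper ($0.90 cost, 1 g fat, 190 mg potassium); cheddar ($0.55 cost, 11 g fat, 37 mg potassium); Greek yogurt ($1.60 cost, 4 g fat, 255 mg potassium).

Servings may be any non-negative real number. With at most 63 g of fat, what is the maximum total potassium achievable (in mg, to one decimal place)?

Potassium per g fat: bell pepper 190, milk 103.7, Greek yogurt 63.75, sunflower seeds 20.93, cheddar 3.364.
With no serving limits, spend the whole fat allowance on bell pepper: 63 g / 1 g × 190 mg = 11970.0 mg.

11970.0 mg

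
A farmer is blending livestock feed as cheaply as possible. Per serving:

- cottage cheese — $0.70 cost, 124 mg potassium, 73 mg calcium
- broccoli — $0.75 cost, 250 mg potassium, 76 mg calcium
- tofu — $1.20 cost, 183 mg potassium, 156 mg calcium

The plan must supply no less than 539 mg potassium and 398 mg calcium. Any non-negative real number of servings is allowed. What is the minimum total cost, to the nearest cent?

cottage cheese only: max(539/124, 398/73) = 5.452 servings → $3.82.
broccoli only: max(539/250, 398/76) = 5.237 servings → $3.93.
tofu only: max(539/183, 398/156) = 2.945 servings → $3.53.
cottage cheese + broccoli: the both-tight solution has a negative serving — not a feasible corner.
cottage cheese + tofu with both tight: 1.88 servings and 1.672 servings → $3.32.
broccoli + tofu with both tight: 0.4484 servings and 2.333 servings → $3.14.
The minimum over all feasible corners is $3.14.

$3.14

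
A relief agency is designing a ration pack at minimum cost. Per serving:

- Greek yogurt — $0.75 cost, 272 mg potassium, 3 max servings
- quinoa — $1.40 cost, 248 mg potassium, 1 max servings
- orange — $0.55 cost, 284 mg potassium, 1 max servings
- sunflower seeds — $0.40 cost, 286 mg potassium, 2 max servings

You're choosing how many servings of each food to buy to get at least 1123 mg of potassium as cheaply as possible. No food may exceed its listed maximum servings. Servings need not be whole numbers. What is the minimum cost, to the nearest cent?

$2.09

Cost per mg of potassium: sunflower seeds $0.0014, orange $0.0019, Greek yogurt $0.0028, quinoa $0.0056.
Take 2 servings of sunflower seeds: +572.0 mg potassium for $0.80 (total $0.80, still need 551.0 mg).
Take 1 serving of orange: +284.0 mg potassium for $0.55 (total $1.35, still need 267.0 mg).
Take 0.9816 servings of Greek yogurt: +267.0 mg potassium for $0.74 (total $2.09, still need 0.0 mg).
Filling from the cheapest source first is optimal under one linear minimum: $2.09.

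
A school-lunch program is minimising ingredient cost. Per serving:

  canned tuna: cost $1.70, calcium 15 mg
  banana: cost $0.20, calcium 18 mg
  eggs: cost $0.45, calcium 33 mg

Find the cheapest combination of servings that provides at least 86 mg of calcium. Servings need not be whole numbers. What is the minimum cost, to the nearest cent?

Cost per mg of calcium: banana $0.0111, eggs $0.0136, canned tuna $0.1133.
With no serving limits, use only banana: 86 mg / 18 mg = 4.778 servings × $0.20 = $0.96.

$0.96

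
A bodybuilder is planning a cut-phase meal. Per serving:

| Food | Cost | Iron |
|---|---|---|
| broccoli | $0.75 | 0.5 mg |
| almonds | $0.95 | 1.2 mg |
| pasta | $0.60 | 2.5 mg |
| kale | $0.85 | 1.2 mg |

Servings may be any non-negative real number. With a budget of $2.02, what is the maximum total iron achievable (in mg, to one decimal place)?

8.4 mg

Iron per dollar: pasta 4.167, kale 1.412, almonds 1.263, broccoli 0.6667.
With no serving limits, spend the whole cost allowance on pasta: $2.02 / $0.60 × 2.5 mg = 8.4 mg.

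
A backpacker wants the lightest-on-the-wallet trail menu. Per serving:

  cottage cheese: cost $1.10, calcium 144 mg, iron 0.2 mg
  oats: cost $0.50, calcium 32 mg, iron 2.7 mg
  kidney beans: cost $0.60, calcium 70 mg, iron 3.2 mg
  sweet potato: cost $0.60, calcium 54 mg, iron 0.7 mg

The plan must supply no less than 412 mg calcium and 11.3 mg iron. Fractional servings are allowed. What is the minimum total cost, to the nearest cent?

cottage cheese only: max(412/144, 11.3/0.2) = 56.5 servings → $62.15.
oats only: max(412/32, 11.3/2.7) = 12.88 servings → $6.44.
kidney beans only: max(412/70, 11.3/3.2) = 5.886 servings → $3.53.
sweet potato only: max(412/54, 11.3/0.7) = 16.14 servings → $9.69.
cottage cheese + oats with both tight: 1.963 servings and 4.04 servings → $4.18.
cottage cheese + kidney beans with both tight: 1.18 servings and 3.457 servings → $3.37.
cottage cheese + sweet potato with both targets exact would need a negative amount; discard.
oats + kidney beans: the both-tight solution has a negative serving — not a feasible corner.
oats + sweet potato with both tight: 2.608 servings and 6.084 servings → $4.95.
kidney beans + sweet potato with both tight: 2.599 servings and 4.26 servings → $4.12.
So the least-cost plan costs $3.37.

$3.37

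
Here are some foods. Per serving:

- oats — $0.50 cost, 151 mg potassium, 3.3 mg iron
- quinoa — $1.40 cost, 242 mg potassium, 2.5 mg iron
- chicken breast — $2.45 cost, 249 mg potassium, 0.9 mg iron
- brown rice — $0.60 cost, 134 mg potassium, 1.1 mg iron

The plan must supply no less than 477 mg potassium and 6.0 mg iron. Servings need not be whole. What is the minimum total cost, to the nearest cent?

An LP optimum is at a vertex; with two nutrient constraints at most two foods are used. Check each candidate.
oats only: max(477/151, 6.0/3.3) = 3.159 servings → $1.58.
quinoa only: max(477/242, 6.0/2.5) = 2.4 servings → $3.36.
chicken breast only: max(477/249, 6.0/0.9) = 6.667 servings → $16.33.
brown rice only: max(477/134, 6.0/1.1) = 5.455 servings → $3.27.
oats + quinoa with both tight: 0.6162 servings and 1.587 servings → $2.53.
oats + chicken breast with both tight: 1.552 servings and 0.9742 servings → $3.16.
oats + brown rice with both tight: 1.012 servings and 2.42 servings → $1.96.
quinoa + chicken breast: the both-tight solution has a negative serving — not a feasible corner.
quinoa + brown rice with both targets exact would need a negative amount; discard.
chicken breast + brown rice: the both-tight solution has a negative serving — not a feasible corner.
Cheapest feasible corner: $1.58.

$1.58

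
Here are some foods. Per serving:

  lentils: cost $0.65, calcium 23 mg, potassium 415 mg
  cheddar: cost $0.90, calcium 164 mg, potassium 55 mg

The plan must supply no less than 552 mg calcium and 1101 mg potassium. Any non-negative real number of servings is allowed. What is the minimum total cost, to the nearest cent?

lentils only: max(552/23, 1101/415) = 24 servings → $15.60.
cheddar only: max(552/164, 1101/55) = 20.02 servings → $18.02.
lentils + cheddar with both tight: 2.249 servings and 3.05 servings → $4.21.
So the least-cost plan costs $4.21.

$4.21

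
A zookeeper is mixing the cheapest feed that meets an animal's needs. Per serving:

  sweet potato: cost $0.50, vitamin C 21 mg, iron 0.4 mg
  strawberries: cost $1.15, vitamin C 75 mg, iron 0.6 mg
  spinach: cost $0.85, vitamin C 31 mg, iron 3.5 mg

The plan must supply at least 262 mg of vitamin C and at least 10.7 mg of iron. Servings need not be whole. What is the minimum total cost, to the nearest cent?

$5.01

At the optimum either one food covers both requirements or two foods hit both targets exactly; no other combination can be cheaper.
sweet potato only: max(262/21, 10.7/0.4) = 26.75 servings → $13.38.
strawberries only: max(262/75, 10.7/0.6) = 17.83 servings → $20.51.
spinach only: max(262/31, 10.7/3.5) = 8.452 servings → $7.18.
sweet potato + strawberries: the both-tight solution has a negative serving — not a feasible corner.
sweet potato + spinach with both tight: 9.579 servings and 1.962 servings → $6.46.
strawberries + spinach with both tight: 2.4 servings and 2.646 servings → $5.01.
So the least-cost plan costs $5.01.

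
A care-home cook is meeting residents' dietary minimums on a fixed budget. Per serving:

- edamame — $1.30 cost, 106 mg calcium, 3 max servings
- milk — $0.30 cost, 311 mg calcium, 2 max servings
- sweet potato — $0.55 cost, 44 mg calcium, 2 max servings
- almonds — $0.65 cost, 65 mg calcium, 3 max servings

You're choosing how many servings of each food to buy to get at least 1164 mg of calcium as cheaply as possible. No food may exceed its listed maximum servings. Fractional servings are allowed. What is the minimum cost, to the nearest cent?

Cost per mg of calcium: milk $0.0010, almonds $0.0100, edamame $0.0123, sweet potato $0.0125.
Take 2 servings of milk: +622.0 mg calcium for $0.60 (total $0.60, still need 542.0 mg).
Take 3 servings of almonds: +195.0 mg calcium for $1.95 (total $2.55, still need 347.0 mg).
Take 3 servings of edamame: +318.0 mg calcium for $3.90 (total $6.45, still need 29.0 mg).
Take 0.6591 servings of sweet potato: +29.0 mg calcium for $0.36 (total $6.81, still need 0.0 mg).
Filling from the cheapest source first is optimal under one linear minimum: $6.81.

$6.81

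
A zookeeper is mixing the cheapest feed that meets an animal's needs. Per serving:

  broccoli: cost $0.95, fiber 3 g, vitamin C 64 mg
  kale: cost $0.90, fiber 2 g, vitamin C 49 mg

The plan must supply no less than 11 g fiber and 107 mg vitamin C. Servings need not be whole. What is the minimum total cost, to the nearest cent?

$3.48

Two binding constraints pin down two serving amounts, so the optimal mix uses at most two foods. The candidates are each food alone (scaled to the tighter of fiber/vitamin C) and each pair with both constraints tight.
broccoli only: max(11/3, 107/64) = 3.667 servings → $3.48.
kale only: max(11/2, 107/49) = 5.5 servings → $4.95.
broccoli + kale with both targets exact would need a negative amount; discard.
The minimum over all feasible corners is $3.48.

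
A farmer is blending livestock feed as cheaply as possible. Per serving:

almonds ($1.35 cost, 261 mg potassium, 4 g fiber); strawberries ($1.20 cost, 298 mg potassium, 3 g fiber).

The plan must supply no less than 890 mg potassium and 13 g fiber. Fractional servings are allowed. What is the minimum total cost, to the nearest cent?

$4.46

almonds only: max(890/261, 13/4) = 3.41 servings → $4.60.
strawberries only: max(890/298, 13/3) = 4.333 servings → $5.20.
almonds + strawberries with both tight: 2.944 servings and 0.4083 servings → $4.46.
The minimum over all feasible corners is $4.46.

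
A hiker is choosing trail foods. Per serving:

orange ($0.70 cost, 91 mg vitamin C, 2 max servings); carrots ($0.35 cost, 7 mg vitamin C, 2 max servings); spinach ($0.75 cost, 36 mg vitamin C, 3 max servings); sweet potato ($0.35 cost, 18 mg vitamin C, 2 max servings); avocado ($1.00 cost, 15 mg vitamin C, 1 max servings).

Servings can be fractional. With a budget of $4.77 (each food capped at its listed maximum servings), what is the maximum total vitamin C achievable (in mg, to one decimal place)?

334.4 mg

Vitamin C per dollar: orange 130, sweet potato 51.43, spinach 48, carrots 20, avocado 15.
Take 2 servings of orange: spends $1.40, +182.0 mg vitamin C (running total 182.0 mg).
Take 2 servings of sweet potato: spends $0.70, +36.0 mg vitamin C (running total 218.0 mg).
Take 3 servings of spinach: spends $2.25, +108.0 mg vitamin C (running total 326.0 mg).
Take 1.2 servings of carrots: spends $0.42, +8.4 mg vitamin C (running total 334.4 mg).
Filling greedily by vitamin C-per-dollar is optimal for one linear limit, giving 334.4 mg.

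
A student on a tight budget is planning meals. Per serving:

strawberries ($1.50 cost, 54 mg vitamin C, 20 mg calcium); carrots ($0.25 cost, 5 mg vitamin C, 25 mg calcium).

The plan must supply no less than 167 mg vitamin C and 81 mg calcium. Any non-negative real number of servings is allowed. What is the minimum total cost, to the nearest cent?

The cheapest plan sits at a corner of the feasible region — with two constraints it uses at most two foods.
strawberries only: max(167/54, 81/20) = 4.05 servings → $6.08.
carrots only: max(167/5, 81/25) = 33.4 servings → $8.35.
strawberries + carrots with both tight: 3.016 servings and 0.8272 servings → $4.73.
So the least-cost plan costs $4.73.

$4.73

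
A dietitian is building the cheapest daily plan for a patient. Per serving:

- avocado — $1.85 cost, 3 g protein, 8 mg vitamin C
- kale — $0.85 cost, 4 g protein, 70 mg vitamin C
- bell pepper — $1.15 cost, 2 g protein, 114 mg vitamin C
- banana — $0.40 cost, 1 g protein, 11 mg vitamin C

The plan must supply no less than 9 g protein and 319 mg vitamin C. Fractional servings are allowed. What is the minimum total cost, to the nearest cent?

$3.39

Check every corner: each single food scaled to meet both minima, and each pair solved so both constraints bind.
avocado only: max(9/3, 319/8) = 39.88 servings → $73.77.
kale only: max(9/4, 319/70) = 4.557 servings → $3.87.
bell pepper only: max(9/2, 319/114) = 4.5 servings → $5.17.
banana only: max(9/1, 319/11) = 29 servings → $11.60.
avocado + kale with both targets exact would need a negative amount; discard.
avocado + bell pepper with both tight: 1.19 servings and 2.715 servings → $5.32.
avocado + banana: intersection lies outside the first quadrant.
kale + bell pepper with both tight: 1.228 servings and 2.044 servings → $3.39.
kale + banana with both targets exact would need a negative amount; discard.
bell pepper + banana with both tight: 2.391 servings and 4.217 servings → $4.44.
So the least-cost plan costs $3.39.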